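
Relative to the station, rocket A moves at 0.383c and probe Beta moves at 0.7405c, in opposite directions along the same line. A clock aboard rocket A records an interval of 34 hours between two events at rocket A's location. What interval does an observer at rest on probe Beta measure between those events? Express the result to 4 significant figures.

Speed of rocket A in probe Beta's frame: u = (v_A + v_B)/(1 + v_A v_B/c²) = (0.383 + 0.7405)/(1 + 0.383×0.7405) = 1.1235/1.2836115 = 0.87526; |u| = 0.87526c.
γ for this relative speed: γ = 1/√(1 − 0.76608) = 2.0676.
The clock on rocket A records proper time, so probe Beta measures Δt = γΔτ = 2.0676 × 34 = 70.30 hours.

70.30 hours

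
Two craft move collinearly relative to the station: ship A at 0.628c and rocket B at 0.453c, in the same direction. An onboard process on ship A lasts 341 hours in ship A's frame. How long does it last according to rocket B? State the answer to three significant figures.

Transform ship A's velocity into rocket B's frame: (0.628 − 0.453)/(1 − 0.628·0.453) = 0.175/0.715516, so the relative speed is 0.24458c.
At |u| = 0.24458c, γ = (1 − 0.0598194)^(−1/2) = 1.0313.
Ship A's interval is proper; time dilation gives Δt_B = γΔτ = 1.0313 × 341 hours = 352 hours.

352 hours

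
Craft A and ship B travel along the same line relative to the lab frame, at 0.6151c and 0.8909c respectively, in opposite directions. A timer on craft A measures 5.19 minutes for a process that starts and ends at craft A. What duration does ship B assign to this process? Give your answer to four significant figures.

The velocity of craft A relative to ship B is (0.6151 + 0.8909)c / (1 + 0.6151×0.8909) = 0.97287c; relative speed 0.97287c.
At |u| = 0.97287c, γ = (1 − 0.946476)^(−1/2) = 4.3224.
The clock on craft A records proper time, so ship B measures Δt = γΔτ = 4.3224 × 5.19 = 22.43 minutes.

22.43 minutes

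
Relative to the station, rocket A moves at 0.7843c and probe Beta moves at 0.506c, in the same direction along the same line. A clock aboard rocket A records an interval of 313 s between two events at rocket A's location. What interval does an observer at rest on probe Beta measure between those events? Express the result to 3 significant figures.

353 s

The velocity of rocket A relative to probe Beta is (0.7843 − 0.506)c / (1 − 0.7843×0.506) = 0.46142c; relative speed 0.46142c.
At |u| = 0.46142c, γ = (1 − 0.212908)^(−1/2) = 1.1272.
The clock on rocket A records proper time, so probe Beta measures Δt = γΔτ = 1.1272 × 313 = 353 s.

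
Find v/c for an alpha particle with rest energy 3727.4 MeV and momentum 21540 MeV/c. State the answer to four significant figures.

0.9854

βγ = pc/(mc²) = 21540/3727.4 = 5.7788.
Since γ² = 1 + (βγ)² = 34.3945, γ = √34.3945 = 5.86468, and β = (βγ)/γ = 5.7788/5.86468 = 0.9854.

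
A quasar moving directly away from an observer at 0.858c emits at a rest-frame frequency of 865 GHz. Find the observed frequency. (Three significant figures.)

Relativistic Doppler (source moving away): f_obs = f_src · √((1−β)/(1+β)).
With β = 0.858: factor = √(0.142/1.858) = 0.27645.
f_obs = 865 × 0.27645 = 239 GHz.

239 GHz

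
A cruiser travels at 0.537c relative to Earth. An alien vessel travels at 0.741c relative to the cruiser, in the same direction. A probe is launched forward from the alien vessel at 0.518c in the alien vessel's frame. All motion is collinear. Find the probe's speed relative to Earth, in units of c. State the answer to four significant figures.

0.9719c

Apply u = (u'+v)/(1+u'v) twice. Probe in the cruiser frame: (0.518+0.741)/(1+0.518·0.741) = 1.259/1.383838 = 0.90979c.
That velocity, transformed to the rest frame of Earth: (0.90979+0.537)/(1+0.90979·0.537) = 1.44679/1.48855723 = 0.97194c.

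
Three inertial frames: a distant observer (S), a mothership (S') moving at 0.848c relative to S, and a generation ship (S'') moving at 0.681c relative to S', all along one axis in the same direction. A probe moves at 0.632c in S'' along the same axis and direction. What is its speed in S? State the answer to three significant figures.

0.993c

Apply u = (u'+v)/(1+u'v) twice. Probe in the mothership frame: (0.632+0.681)/(1+0.632·0.681) = 1.313/1.430392 = 0.91793c.
That velocity, transformed to the rest frame of a distant observer: (0.91793+0.848)/(1+0.91793·0.848) = 1.76593/1.77840464 = 0.99299c.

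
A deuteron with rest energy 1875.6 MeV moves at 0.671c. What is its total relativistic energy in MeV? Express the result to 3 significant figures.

γ = 1/√(1 − β²) = 1/√(1 − 0.450241) = 1/√0.549759 = 1/0.741457 = 1.3487.
Total energy: E = γmc² = 1.3487 × 1875.6 MeV = 2530 MeV.

2530 MeV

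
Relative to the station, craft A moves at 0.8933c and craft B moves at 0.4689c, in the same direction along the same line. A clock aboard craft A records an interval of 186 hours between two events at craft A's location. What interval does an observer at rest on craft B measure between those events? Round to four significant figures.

272.3 hours

Transform craft A's velocity into craft B's frame: (0.8933 − 0.4689)/(1 − 0.8933·0.4689) = 0.4244/0.58113163, so the relative speed is 0.7303c.
At |u| = 0.7303c, γ = (1 − 0.533338)^(−1/2) = 1.4639.
The clock on craft A records proper time, so craft B measures Δt = γΔτ = 1.4639 × 186 = 272.3 hours.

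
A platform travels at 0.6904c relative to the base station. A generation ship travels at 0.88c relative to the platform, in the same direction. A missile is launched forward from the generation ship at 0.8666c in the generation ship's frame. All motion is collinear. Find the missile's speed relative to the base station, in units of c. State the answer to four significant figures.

Apply u = (u'+v)/(1+u'v) twice. Missile in the platform frame: (0.8666+0.88)/(1+0.8666·0.88) = 1.7466/1.762608 = 0.99092c.
That velocity, transformed to the rest frame of the base station: (0.99092+0.6904)/(1+0.99092·0.6904) = 1.68132/1.684131168 = 0.99833c.

0.9983c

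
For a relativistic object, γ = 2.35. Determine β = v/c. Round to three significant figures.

0.905

β = √(1 − 1/γ²) = √(1 − 1/5.5225) = √0.818923 = 0.905.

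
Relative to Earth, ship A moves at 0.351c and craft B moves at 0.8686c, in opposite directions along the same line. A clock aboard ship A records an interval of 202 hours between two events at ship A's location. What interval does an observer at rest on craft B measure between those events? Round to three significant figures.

568 hours

Transform ship A's velocity into craft B's frame: (0.351 + 0.8686)/(1 + 0.351·0.8686) = 1.2196/1.3048786, so the relative speed is 0.93465c.
At |u| = 0.93465c, γ = (1 − 0.873571)^(−1/2) = 2.8124.
The clock on ship A records proper time, so craft B measures Δt = γΔτ = 2.8124 × 202 = 568 hours.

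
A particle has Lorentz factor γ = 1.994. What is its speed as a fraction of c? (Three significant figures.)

β = √(1 − 1/γ²) = √(1 − 1/3.976036) = √0.748493 = 0.865.

0.865c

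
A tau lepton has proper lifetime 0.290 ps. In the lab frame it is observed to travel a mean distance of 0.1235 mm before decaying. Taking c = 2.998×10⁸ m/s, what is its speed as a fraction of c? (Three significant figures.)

d = βγcτ ⇒ βγ = d/(cτ) = 1.235×10^-4 m / (8.6942×10^-5 m) = 1.4205.
β = (βγ)/√(1+(βγ)²) = 1.4205/√3.01782 = 0.818.

0.818c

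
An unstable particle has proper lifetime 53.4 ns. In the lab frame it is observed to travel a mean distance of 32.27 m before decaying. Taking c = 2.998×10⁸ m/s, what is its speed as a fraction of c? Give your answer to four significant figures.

0.8958c

d = βγcτ ⇒ βγ = d/(cτ) = 32.27 m / (16.00932 m) = 2.0157.
β = (βγ)/√(1+(βγ)²) = 2.0157/√5.06305 = 0.8958.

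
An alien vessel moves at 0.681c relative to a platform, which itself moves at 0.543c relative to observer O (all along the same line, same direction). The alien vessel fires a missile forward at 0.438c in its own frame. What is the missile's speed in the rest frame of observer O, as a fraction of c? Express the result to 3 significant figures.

0.957c

Compose velocities in two stages. Stage 1 (into S'): u₁ = (0.438+0.681)/(1+0.438×0.681) = 0.86191.
Stage 2 (into S): u = (0.86191+0.543)/(1+0.86191×0.543) = 0.95701, so the speed is 0.957c.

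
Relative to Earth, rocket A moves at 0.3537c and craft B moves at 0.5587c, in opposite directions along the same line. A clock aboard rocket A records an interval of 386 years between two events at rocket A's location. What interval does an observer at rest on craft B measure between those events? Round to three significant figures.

596 years

The velocity of rocket A relative to craft B is (0.3537 + 0.5587)c / (1 + 0.3537×0.5587) = 0.76185c; relative speed 0.76185c.
γ for this relative speed: γ = 1/√(1 − 0.580415) = 1.5438.
The clock on rocket A records proper time, so craft B measures Δt = γΔτ = 1.5438 × 386 = 596 years.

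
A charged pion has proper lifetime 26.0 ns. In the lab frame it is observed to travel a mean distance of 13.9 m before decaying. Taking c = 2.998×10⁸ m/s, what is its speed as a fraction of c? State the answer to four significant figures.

Let x = d/(cτ) = 13.90 m / (2.998×10⁸ m/s × 2.600×10^-8 s) = 1.7832. Since d = βγcτ, x = βγ = β/√(1−β²).
Solving: β² = x²/(1+x²) = 3.1798/4.1798 = 0.760754, so β = 0.8722.

0.8722c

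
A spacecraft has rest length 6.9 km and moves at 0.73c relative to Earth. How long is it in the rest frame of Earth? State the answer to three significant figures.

4.72 km

Lorentz factor: γ = (1 − 0.5329)^(−1/2) = 1.4632.
Along the direction of motion the measured length is L₀/γ = 6.9/1.4632 = 4.72 km.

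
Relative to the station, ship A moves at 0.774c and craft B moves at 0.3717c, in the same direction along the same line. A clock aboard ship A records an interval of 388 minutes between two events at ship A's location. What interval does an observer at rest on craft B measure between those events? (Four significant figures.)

470.2 minutes

The velocity of ship A relative to craft B is (0.774 − 0.3717)c / (1 − 0.774×0.3717) = 0.56479c; relative speed 0.56479c.
γ for this relative speed: γ = 1/√(1 − 0.318988) = 1.2118.
Ship A's interval is proper; time dilation gives Δt_B = γΔτ = 1.2118 × 388 minutes = 470.2 minutes.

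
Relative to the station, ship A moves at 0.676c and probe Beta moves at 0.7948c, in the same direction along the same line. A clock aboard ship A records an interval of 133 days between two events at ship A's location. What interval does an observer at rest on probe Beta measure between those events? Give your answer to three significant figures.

138 days

The velocity of ship A relative to probe Beta is (0.676 − 0.7948)c / (1 − 0.676×0.7948) = −0.25675c; relative speed 0.25675c.
At |u| = 0.25675c, γ = (1 − 0.0659206)^(−1/2) = 1.0347.
Ship A's interval is proper; time dilation gives Δt_B = γΔτ = 1.0347 × 133 days = 138 days.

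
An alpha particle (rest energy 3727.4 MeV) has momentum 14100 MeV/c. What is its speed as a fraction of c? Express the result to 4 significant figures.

pc/(mc²) = 14100/3727.4 = 3.7828 = βγ = β/√(1−β²).
So β² = x²/(1 + x²) with x = 3.7828: x² = 14.3096, β² = 14.3096/15.3096 = 0.934682, β = 0.9668.

0.9668c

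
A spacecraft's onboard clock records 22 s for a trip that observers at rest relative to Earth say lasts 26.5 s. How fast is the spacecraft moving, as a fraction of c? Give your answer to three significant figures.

0.557c

γ = Δt/Δτ = 26.5/22 = 1.2045.
β = √(1 − 1/γ²) = √(1 − 0.689265) = √0.310735 = 0.557.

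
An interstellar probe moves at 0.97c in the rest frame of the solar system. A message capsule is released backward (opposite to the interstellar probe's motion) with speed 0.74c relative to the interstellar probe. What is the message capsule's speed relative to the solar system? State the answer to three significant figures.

0.815c

In units of c, u = (u' + v)/(1 + u'v) with u' = −0.74 and v = 0.97.
Numerator: −0.74 + 0.97 = 0.23. Denominator: 1 + (−0.74)(0.97) = 0.2822.
u = 0.23/0.2822 = 0.81502, so the speed is 0.815c.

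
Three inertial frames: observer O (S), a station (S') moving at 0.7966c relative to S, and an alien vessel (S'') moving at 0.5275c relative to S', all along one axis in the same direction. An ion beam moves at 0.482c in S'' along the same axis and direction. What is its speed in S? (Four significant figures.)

0.9758c

Apply u = (u'+v)/(1+u'v) twice. Ion beam in the station frame: (0.482+0.5275)/(1+0.482·0.5275) = 1.0095/1.254255 = 0.80486c.
That velocity, transformed to the rest frame of observer O: (0.80486+0.7966)/(1+0.80486·0.7966) = 1.60146/1.641151476 = 0.97581c.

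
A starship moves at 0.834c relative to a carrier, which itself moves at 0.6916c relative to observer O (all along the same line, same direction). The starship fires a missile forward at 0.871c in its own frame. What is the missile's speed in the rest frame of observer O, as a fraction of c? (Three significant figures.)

Apply u = (u'+v)/(1+u'v) twice. Missile in the carrier frame: (0.871+0.834)/(1+0.871·0.834) = 1.705/1.726414 = 0.9876c.
That velocity, transformed to the rest frame of observer O: (0.9876+0.6916)/(1+0.9876·0.6916) = 1.6792/1.68302416 = 0.99773c.

0.998c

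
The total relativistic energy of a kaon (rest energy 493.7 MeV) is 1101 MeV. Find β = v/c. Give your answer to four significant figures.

0.8938

γ = E/(mc²) = 1101/493.7 = 2.2301.
β = √(1 − 1/γ²) = √(1 − 0.201072) = √0.798928 = 0.8938.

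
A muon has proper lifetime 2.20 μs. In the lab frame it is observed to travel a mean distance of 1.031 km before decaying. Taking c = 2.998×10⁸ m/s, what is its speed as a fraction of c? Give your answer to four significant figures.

0.8424c

d = βγcτ ⇒ βγ = d/(cτ) = 1031 m / (659.56 m) = 1.5632.
β = (βγ)/√(1+(βγ)²) = 1.5632/√3.44359 = 0.8424.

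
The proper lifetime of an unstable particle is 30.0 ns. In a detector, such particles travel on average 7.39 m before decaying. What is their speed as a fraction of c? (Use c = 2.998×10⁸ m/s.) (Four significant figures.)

d = βγcτ ⇒ βγ = d/(cτ) = 7.390 m / (8.994 m) = 0.82166.
β = (βγ)/√(1+(βγ)²) = 0.82166/√1.675125 = 0.6348.

0.6348c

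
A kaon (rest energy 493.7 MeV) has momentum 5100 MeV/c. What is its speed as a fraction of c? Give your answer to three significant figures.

βγ = pc/(mc²) = 5100/493.7 = 10.33.
Since γ² = 1 + (βγ)² = 107.709, γ = √107.709 = 10.3783, and β = (βγ)/γ = 10.33/10.3783 = 0.995.

0.995c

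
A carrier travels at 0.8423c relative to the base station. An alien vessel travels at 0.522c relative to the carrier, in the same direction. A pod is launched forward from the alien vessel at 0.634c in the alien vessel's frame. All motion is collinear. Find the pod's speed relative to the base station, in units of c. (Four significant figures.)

Apply u = (u'+v)/(1+u'v) twice. Pod in the carrier frame: (0.634+0.522)/(1+0.634·0.522) = 1.156/1.330948 = 0.86855c.
That velocity, transformed to the rest frame of the base station: (0.86855+0.8423)/(1+0.86855·0.8423) = 1.71085/1.731579665 = 0.98803c.

0.9880c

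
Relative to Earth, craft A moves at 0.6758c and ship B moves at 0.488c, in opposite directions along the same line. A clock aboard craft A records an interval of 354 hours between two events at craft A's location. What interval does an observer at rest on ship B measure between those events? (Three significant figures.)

The velocity of craft A relative to ship B is (0.6758 + 0.488)c / (1 + 0.6758×0.488) = 0.87518c; relative speed 0.87518c.
γ for this relative speed: γ = 1/√(1 − 0.76594) = 2.067.
Craft A's interval is proper; time dilation gives Δt_B = γΔτ = 2.067 × 354 hours = 732 hours.

732 hours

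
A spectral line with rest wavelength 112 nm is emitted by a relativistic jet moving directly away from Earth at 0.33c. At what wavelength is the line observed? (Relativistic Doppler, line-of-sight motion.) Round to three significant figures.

158 nm

Relativistic Doppler for wavelength: λ_obs = λ_src · √((1+β)/(1−β)).
With β = 0.33: factor = √(1.33/0.67) = 1.4089.
λ_obs = 112 × 1.4089 = 158 nm.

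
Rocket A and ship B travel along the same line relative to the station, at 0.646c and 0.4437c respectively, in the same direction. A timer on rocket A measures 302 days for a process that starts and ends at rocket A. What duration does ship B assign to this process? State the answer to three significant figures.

Speed of rocket A in ship B's frame: u = (v_A − v_B)/(1 − v_A v_B/c²) = (0.646 − 0.4437)/(1 − 0.646×0.4437) = 0.2023/0.7133698 = 0.28358; |u| = 0.28358c.
γ for this relative speed: γ = 1/√(1 − 0.0804176) = 1.0428.
The clock on rocket A records proper time, so ship B measures Δt = γΔτ = 1.0428 × 302 = 315 days.

315 days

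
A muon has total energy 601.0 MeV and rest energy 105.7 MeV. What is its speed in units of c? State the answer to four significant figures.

0.9844c

γ = E/(mc²) = 601.0/105.7 = 5.6859.
β = √(1 − 1/γ²) = √(1 − 0.0309315) = √0.9690685 = 0.9844.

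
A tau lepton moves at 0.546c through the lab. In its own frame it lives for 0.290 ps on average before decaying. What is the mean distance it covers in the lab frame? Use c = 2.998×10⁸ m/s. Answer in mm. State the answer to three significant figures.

0.0567 mm

γ = 1/√(1 − β²) = 1/√(1 − 0.298116) = 1/√0.701884 = 1/0.837785 = 1.1936.
Lab-frame lifetime: Δt = γτ = 1.1936 × 0.290 ps = 0.34614 ps.
Distance: d = vΔt = 0.546 × 2.998×10⁸ m/s × 3.4614×10^-13 s = 5.67×10^-5 m = 0.0567 mm.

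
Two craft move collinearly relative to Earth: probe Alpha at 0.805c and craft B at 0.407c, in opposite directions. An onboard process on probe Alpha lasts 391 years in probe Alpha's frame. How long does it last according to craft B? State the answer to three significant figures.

958 years

Transform probe Alpha's velocity into craft B's frame: (0.805 + 0.407)/(1 + 0.805·0.407) = 1.212/1.327635, so the relative speed is 0.9129c.
At |u| = 0.9129c, γ = (1 − 0.833386)^(−1/2) = 2.4499.
The clock on probe Alpha records proper time, so craft B measures Δt = γΔτ = 2.4499 × 391 = 958 years.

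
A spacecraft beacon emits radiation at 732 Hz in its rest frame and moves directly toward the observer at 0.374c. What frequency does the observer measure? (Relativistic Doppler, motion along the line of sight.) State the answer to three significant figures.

1080 Hz

Relativistic Doppler (source moving toward): f_obs = f_src · √((1+β)/(1−β)).
With β = 0.374: factor = √(1.374/0.626) = 1.4815.
f_obs = 732 × 1.4815 = 1080 Hz.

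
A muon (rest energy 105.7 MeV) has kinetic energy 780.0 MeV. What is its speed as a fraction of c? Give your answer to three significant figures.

0.993c

γ = 1 + K/(mc²) = 1 + 780.0/105.7 = 8.3794.
β = √(1 − 1/γ²) = √(1 − 0.0142421) = √0.9857579 = 0.993.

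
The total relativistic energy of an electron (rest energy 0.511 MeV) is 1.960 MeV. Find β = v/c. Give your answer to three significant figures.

0.965

Total energy E = γmc² gives γ = 1.960/0.511 = 3.8356.
Hence β = √(1 − 1/γ²) = √(1 − 0.0679725) = √0.9320275 = 0.965.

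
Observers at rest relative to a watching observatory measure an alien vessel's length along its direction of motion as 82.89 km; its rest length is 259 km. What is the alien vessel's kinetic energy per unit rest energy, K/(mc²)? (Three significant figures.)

Length contraction gives γ = L₀/L = 259/82.89 = 3.12462.
Since K = (γ−1)mc², K/(mc²) = 3.12462 − 1 = 2.12.

2.12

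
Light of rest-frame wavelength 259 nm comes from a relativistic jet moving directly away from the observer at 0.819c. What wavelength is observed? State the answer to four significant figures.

821.1 nm

Relativistic Doppler for wavelength: λ_obs = λ_src · √((1+β)/(1−β)).
With β = 0.819: factor = √(1.819/0.181) = 3.1701.
λ_obs = 259 × 3.1701 = 821.1 nm.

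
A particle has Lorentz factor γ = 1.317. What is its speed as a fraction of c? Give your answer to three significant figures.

β = √(1 − 1/γ²) = √(1 − 1/1.734489) = √0.423461 = 0.651.

0.651c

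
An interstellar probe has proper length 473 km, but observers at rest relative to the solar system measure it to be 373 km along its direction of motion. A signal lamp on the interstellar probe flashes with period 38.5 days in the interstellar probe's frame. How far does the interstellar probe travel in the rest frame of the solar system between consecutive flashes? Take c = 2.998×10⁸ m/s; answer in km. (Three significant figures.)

From L = L₀/γ: γ = 473/373 = 1.2681.
β = √(1 − 1/γ²) = 0.61493. Lab-frame period = γτ = 1.2681×38.5 days = 48.822 days. Distance = βc × γτ = 0.61493 × 2.998×10⁸ m/s × 4218220.8 s = 7.7765×10^14 m = 7.78×10^11 km.

7.78×10^11 km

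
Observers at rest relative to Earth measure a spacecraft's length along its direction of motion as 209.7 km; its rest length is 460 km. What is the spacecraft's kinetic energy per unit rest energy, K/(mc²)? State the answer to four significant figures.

1.194

γ = L₀/L = 460/209.7 = 2.19361.
K/(mc²) = γ − 1 = 2.19361 − 1 = 1.194.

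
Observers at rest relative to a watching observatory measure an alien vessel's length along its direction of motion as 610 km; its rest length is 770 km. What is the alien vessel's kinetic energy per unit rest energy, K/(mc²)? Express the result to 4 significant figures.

γ = L₀/L = 770/610 = 1.2623.
Since K = (γ−1)mc², K/(mc²) = 1.2623 − 1 = 0.2623.

0.2623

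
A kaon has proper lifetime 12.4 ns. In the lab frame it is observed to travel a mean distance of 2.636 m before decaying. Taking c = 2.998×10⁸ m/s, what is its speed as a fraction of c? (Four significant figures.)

Lab distance = (lab lifetime)·v = γτ·βc, so βγ = d/(cτ) = 2.636/(2.998×10⁸ × 1.240×10^-8) = 0.70907.
With βγ = 0.70907: γ² = 1 + (βγ)² = 1.50278, and β = (βγ)/γ = 0.70907/1.22588 = 0.5784.

0.5784c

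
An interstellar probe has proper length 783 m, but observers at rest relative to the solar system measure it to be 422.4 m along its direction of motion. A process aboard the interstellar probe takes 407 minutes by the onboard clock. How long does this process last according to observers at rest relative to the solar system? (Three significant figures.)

γ = L₀/L = 783/422.4 = 1.85369.
The same γ dilates the second interval: 1.85369 × 407 minutes = 754 minutes.

754 minutes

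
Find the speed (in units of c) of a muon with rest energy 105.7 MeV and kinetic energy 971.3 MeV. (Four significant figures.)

0.9952c

K = (γ−1)mc², so γ = 1 + 971.3/105.7 = 10.189.
Then v/c = √(1 − γ⁻²) = √(1 − 0.00963245) = √0.99036755 = 0.9952.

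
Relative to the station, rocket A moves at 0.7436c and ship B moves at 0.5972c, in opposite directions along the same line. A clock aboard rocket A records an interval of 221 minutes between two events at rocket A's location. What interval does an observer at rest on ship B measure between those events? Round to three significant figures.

The velocity of rocket A relative to ship B is (0.7436 + 0.5972)c / (1 + 0.7436×0.5972) = 0.92848c; relative speed 0.92848c.
γ for this relative speed: γ = 1/√(1 − 0.862075) = 2.6926.
The clock on rocket A records proper time, so ship B measures Δt = γΔτ = 2.6926 × 221 = 595 minutes.

595 minutes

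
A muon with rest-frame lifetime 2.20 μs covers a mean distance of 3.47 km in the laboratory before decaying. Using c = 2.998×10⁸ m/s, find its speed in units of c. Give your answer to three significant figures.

0.982c

d = βγcτ ⇒ βγ = d/(cτ) = 3470 m / (659.56 m) = 5.2611.
β = (βγ)/√(1+(βγ)²) = 5.2611/√28.6792 = 0.982.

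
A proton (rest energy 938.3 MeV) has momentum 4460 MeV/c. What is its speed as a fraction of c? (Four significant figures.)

0.9786c

βγ = pc/(mc²) = 4460/938.3 = 4.7533.
Since γ² = 1 + (βγ)² = 23.5939, γ = √23.5939 = 4.85736, and β = (βγ)/γ = 4.7533/4.85736 = 0.9786.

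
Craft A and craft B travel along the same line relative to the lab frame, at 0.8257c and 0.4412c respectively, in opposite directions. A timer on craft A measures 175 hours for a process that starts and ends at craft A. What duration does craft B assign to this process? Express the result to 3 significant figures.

472 hours

Speed of craft A in craft B's frame: u = (v_A + v_B)/(1 + v_A v_B/c²) = (0.8257 + 0.4412)/(1 + 0.8257×0.4412) = 1.2669/1.36429884 = 0.92861; |u| = 0.92861c.
γ for this relative speed: γ = 1/√(1 − 0.862317) = 2.695.
Craft A's interval is proper; time dilation gives Δt_B = γΔτ = 2.695 × 175 hours = 472 hours.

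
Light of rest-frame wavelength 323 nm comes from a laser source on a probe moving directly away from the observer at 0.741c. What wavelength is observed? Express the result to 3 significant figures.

Relativistic Doppler for wavelength: λ_obs = λ_src · √((1+β)/(1−β)).
With β = 0.741: factor = √(1.741/0.259) = 2.5927.
λ_obs = 323 × 2.5927 = 837 nm.

837 nm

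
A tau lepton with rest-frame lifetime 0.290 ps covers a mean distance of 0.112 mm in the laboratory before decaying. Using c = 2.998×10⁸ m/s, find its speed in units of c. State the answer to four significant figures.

0.7899c

Lab distance = (lab lifetime)·v = γτ·βc, so βγ = d/(cτ) = 1.120×10^-4/(2.998×10⁸ × 2.900×10^-13) = 1.2882.
With βγ = 1.2882: γ² = 1 + (βγ)² = 2.65946, and β = (βγ)/γ = 1.2882/1.63079 = 0.7899.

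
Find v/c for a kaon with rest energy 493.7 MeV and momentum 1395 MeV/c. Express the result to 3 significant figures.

0.943

pc/(mc²) = 1395/493.7 = 2.8256 = βγ = β/√(1−β²).
So β² = x²/(1 + x²) with x = 2.8256: x² = 7.98402, β² = 7.98402/8.98402 = 0.888691, β = 0.943.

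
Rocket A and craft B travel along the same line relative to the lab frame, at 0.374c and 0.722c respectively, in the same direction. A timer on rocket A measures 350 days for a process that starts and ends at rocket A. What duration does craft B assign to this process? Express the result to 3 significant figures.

398 days

The velocity of rocket A relative to craft B is (0.374 − 0.722)c / (1 − 0.374×0.722) = −0.47673c; relative speed 0.47673c.
At |u| = 0.47673c, γ = (1 − 0.227271)^(−1/2) = 1.1376.
Rocket A's interval is proper; time dilation gives Δt_B = γΔτ = 1.1376 × 350 days = 398 days.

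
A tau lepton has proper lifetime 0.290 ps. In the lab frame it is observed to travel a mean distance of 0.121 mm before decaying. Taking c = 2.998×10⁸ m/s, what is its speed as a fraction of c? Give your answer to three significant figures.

0.812c

d = βγcτ ⇒ βγ = d/(cτ) = 1.210×10^-4 m / (8.6942×10^-5 m) = 1.3917.
β = (βγ)/√(1+(βγ)²) = 1.3917/√2.93683 = 0.812.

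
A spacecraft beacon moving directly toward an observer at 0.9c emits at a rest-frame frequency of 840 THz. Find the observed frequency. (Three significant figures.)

Relativistic Doppler (source moving toward): f_obs = f_src · √((1+β)/(1−β)).
With β = 0.9: factor = √(1.9/0.1) = 4.3589.
f_obs = 840 × 4.3589 = 3660 THz.

3660 THz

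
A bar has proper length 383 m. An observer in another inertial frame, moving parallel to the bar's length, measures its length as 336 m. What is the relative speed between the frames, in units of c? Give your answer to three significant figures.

Length contraction gives γ = L₀/L = 383/336 = 1.1399.
β = √(1 − 1/γ²) = √0.230397 = 0.480.

0.480c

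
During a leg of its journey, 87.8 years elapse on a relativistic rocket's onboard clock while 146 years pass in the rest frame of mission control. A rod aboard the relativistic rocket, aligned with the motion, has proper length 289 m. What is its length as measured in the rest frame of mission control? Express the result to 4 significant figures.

173.8 m

From Δt = γΔτ: γ = 146/87.8 = 1.66287.
The rod contracts by the same γ: 289 m / 1.66287 = 173.8 m.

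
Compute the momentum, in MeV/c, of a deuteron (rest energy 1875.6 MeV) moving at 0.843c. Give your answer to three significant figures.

2940 MeV/c

Lorentz factor: γ = (1 − 0.710649)^(−1/2) = 1.859.
Momentum: p = γβ·mc = 1.859 × 0.843 × 1875.6 MeV/c = 2940 MeV/c.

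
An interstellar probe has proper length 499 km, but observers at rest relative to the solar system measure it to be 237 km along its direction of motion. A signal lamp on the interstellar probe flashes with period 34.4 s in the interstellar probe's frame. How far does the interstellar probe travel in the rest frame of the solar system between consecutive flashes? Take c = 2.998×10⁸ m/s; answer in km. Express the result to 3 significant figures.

From L = L₀/γ: γ = 499/237 = 2.10549.
β = √(1 − 1/γ²) = 0.88001. Lab-frame period = γτ = 2.10549×34.4 s = 72.429 s. Distance = βc × γτ = 0.88001 × 2.998×10⁸ m/s × 72.429 s = 1.9109×10^10 m = 1.91×10^7 km.

1.91×10^7 km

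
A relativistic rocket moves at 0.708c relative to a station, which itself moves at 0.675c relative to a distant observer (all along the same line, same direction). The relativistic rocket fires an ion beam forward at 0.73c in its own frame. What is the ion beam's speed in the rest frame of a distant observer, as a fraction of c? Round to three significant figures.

First combine the ion beam and relativistic rocket (S''→S'): u₁ = (0.73 + 0.708)/(1 + 0.73×0.708) = 1.438/1.51684 = 0.94802.
Then combine with the station (S'→S): u = (0.94802 + 0.675)/(1 + 0.94802×0.675) = 1.62302/1.6399135 = 0.9897.

0.990c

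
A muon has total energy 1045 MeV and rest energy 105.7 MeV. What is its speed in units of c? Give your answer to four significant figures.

0.9949c

Total energy E = γmc² gives γ = 1045/105.7 = 9.8865.
Hence β = √(1 − 1/γ²) = √(1 − 0.0102309) = √0.9897691 = 0.9949.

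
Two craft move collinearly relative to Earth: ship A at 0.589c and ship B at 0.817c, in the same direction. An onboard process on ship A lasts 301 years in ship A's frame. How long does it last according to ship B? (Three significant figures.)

Speed of ship A in ship B's frame: u = (v_A − v_B)/(1 − v_A v_B/c²) = (0.589 − 0.817)/(1 − 0.589×0.817) = −0.228/0.518787 = −0.43949; |u| = 0.43949c.
At |u| = 0.43949c, γ = (1 − 0.193151)^(−1/2) = 1.1133.
The clock on ship A records proper time, so ship B measures Δt = γΔτ = 1.1133 × 301 = 335 years.

335 years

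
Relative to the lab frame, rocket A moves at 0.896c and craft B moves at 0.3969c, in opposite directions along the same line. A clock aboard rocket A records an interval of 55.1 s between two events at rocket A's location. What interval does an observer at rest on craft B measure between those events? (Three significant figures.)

Speed of rocket A in craft B's frame: u = (v_A + v_B)/(1 + v_A v_B/c²) = (0.896 + 0.3969)/(1 + 0.896×0.3969) = 1.2929/1.3556224 = 0.95373; |u| = 0.95373c.
γ for this relative speed: γ = 1/√(1 − 0.909601) = 3.326.
Rocket A's interval is proper; time dilation gives Δt_B = γΔτ = 3.326 × 55.1 s = 183 s.

183 s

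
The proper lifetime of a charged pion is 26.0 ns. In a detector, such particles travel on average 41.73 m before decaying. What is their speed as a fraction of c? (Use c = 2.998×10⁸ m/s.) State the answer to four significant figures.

0.9830c

Let x = d/(cτ) = 41.73 m / (2.998×10⁸ m/s × 2.600×10^-8 s) = 5.3536. Since d = βγcτ, x = βγ = β/√(1−β²).
Solving: β² = x²/(1+x²) = 28.661/29.661 = 0.966286, so β = 0.9830.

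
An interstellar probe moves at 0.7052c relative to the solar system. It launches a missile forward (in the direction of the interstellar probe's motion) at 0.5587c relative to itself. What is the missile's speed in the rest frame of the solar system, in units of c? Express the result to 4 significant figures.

In units of c, u = (u' + v)/(1 + u'v) with u' = 0.5587 and v = 0.7052.
Numerator: 0.5587 + 0.7052 = 1.2639. Denominator: 1 + (0.5587)(0.7052) = 1.39399524.
u = 1.2639/1.39399524 = 0.90667, so the speed is 0.9067c.

0.9067c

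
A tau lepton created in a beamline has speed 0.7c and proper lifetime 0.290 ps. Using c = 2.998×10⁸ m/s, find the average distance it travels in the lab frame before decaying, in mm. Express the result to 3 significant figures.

0.0852 mm

With β = 0.7, γ = 1/√(1 − 0.7²) = 1/√0.51 = 1.4003.
Lab-frame lifetime: Δt = γτ = 1.4003 × 0.290 ps = 0.40609 ps.
Distance: d = vΔt = 0.7 × 2.998×10⁸ m/s × 4.0609×10^-13 s = 8.52×10^-5 m = 0.0852 mm.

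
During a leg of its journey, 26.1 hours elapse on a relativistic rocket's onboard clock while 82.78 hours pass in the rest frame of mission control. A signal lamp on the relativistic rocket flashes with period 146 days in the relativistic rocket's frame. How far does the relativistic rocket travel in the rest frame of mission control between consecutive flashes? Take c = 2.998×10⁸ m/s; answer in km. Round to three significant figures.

1.14×10^13 km

γ = Δt/Δτ = 82.78/26.1 = 3.17165.
β = √(1 − 1/γ²) = 0.94899. Lab-frame period = γτ = 3.17165×146 days = 463.06 days. Distance = βc × γτ = 0.94899 × 2.998×10⁸ m/s × 40008384 s = 1.1383×10^16 m = 1.14×10^13 km.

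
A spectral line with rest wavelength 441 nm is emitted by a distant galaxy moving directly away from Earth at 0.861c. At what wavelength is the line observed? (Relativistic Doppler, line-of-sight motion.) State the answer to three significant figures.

1610 nm

Relativistic Doppler for wavelength: λ_obs = λ_src · √((1+β)/(1−β)).
With β = 0.861: factor = √(1.861/0.139) = 3.659.
λ_obs = 441 × 3.659 = 1610 nm.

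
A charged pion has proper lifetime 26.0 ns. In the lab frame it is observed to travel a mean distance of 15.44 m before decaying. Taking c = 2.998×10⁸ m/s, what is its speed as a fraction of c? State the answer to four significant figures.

Let x = d/(cτ) = 15.44 m / (2.998×10⁸ m/s × 2.600×10^-8 s) = 1.9808. Since d = βγcτ, x = βγ = β/√(1−β²).
Solving: β² = x²/(1+x²) = 3.92357/4.92357 = 0.796895, so β = 0.8927.

0.8927c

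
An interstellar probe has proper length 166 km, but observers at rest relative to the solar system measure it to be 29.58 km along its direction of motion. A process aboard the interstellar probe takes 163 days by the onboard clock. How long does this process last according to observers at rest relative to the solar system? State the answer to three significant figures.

Length contraction gives γ = L₀/L = 166/29.58 = 5.6119.
Δt = γΔτ = 5.6119 × 163 = 915 days.

915 days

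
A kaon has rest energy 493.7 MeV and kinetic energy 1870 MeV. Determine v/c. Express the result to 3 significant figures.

γ = 1 + K/(mc²) = 1 + 1870/493.7 = 4.7877.
β = √(1 − 1/γ²) = √(1 − 0.0436261) = √0.9563739 = 0.978.

0.978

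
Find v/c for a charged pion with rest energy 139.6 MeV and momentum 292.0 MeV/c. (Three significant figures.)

pc/(mc²) = 292.0/139.6 = 2.0917 = βγ = β/√(1−β²).
So β² = x²/(1 + x²) with x = 2.0917: x² = 4.37521, β² = 4.37521/5.37521 = 0.813961, β = 0.902.

0.902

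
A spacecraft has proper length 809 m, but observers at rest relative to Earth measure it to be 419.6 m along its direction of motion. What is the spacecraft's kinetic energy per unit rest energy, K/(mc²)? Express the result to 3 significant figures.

0.928

γ = L₀/L = 809/419.6 = 1.92803.
K/(mc²) = γ − 1 = 1.92803 − 1 = 0.928.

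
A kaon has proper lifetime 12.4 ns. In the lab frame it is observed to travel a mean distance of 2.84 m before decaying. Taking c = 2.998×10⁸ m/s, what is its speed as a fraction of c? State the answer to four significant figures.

Let x = d/(cτ) = 2.840 m / (2.998×10⁸ m/s × 1.240×10^-8 s) = 0.76395. Since d = βγcτ, x = βγ = β/√(1−β²).
Solving: β² = x²/(1+x²) = 0.58362/1.58362 = 0.368535, so β = 0.6071.

0.6071c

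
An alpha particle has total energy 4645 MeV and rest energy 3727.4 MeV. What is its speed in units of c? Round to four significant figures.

Total energy E = γmc² gives γ = 4645/3727.4 = 1.2462.
Hence β = √(1 − 1/γ²) = √(1 − 0.643909) = √0.356091 = 0.5967.

0.5967c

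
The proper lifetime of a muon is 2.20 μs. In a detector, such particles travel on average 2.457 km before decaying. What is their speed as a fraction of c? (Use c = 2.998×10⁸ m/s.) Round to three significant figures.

Let x = d/(cτ) = 2457 m / (2.998×10⁸ m/s × 2.200×10^-6 s) = 3.7252. Since d = βγcτ, x = βγ = β/√(1−β²).
Solving: β² = x²/(1+x²) = 13.8771/14.8771 = 0.932783, so β = 0.966.

0.966c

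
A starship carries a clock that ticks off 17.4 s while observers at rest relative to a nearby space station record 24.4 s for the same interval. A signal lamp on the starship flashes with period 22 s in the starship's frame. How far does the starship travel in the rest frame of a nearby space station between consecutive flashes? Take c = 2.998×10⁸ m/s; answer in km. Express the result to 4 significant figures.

6.484×10^6 km

The time-dilation ratio gives γ = 24.4/17.4 = 1.4023.
β = √(1 − 1/γ²) = 0.70105. Lab-frame period = γτ = 1.4023×22 s = 30.851 s. Distance = βc × γτ = 0.70105 × 2.998×10⁸ m/s × 30.851 s = 6.4841×10^9 m = 6.484×10^6 km.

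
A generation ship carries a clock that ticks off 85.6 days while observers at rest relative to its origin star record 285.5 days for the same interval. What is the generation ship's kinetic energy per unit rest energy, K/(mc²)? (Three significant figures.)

The time-dilation ratio gives γ = 285.5/85.6 = 3.33528.
Since K = (γ−1)mc², K/(mc²) = 3.33528 − 1 = 2.34.

2.34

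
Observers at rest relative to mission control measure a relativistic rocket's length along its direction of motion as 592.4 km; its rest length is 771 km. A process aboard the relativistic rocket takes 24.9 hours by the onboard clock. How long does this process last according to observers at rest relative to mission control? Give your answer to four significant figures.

32.41 hours

Length contraction gives γ = L₀/L = 771/592.4 = 1.30149.
Δt = γΔτ = 1.30149 × 24.9 = 32.41 hours.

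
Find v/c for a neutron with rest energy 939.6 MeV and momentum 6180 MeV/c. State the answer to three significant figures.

βγ = pc/(mc²) = 6180/939.6 = 6.5773.
Since γ² = 1 + (βγ)² = 44.2609, γ = √44.2609 = 6.65289, and β = (βγ)/γ = 6.5773/6.65289 = 0.989.

0.989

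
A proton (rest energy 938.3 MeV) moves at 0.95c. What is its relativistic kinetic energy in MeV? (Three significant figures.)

2070 MeV

β² = 0.9025, so γ = 1/√0.0975 = 3.2026.
Kinetic energy: K = (γ − 1)mc² = (3.2026 − 1) × 938.3 MeV = 2.2026 × 938.3 = 2070 MeV.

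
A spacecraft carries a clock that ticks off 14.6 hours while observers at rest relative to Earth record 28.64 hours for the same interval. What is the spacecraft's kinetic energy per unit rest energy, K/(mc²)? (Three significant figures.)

The time-dilation ratio gives γ = 28.64/14.6 = 1.96164.
Since K = (γ−1)mc², K/(mc²) = 1.96164 − 1 = 0.962.

0.962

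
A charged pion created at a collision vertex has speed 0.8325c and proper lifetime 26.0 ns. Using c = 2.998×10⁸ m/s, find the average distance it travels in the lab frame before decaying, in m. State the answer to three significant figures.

11.7 m

Lorentz factor: γ = (1 − 0.69305625)^(−1/2) = 1.805.
Lab-frame lifetime: Δt = γτ = 1.805 × 26.0 ns = 46.93 ns.
Distance: d = vΔt = 0.8325 × 2.998×10⁸ m/s × 4.6930×10^-8 s = 11.7 m.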